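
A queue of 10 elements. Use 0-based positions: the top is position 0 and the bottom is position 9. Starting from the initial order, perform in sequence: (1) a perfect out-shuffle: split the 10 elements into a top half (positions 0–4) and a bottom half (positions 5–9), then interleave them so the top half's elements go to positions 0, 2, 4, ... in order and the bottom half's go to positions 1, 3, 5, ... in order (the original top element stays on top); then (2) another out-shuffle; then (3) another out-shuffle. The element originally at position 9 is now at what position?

9

Track the element from position 9 forward through each operation:
  after op 1 (out-shuffle): 9 → 9
  after op 2 (out-shuffle): 9 → 9
  after op 3 (out-shuffle): 9 → 9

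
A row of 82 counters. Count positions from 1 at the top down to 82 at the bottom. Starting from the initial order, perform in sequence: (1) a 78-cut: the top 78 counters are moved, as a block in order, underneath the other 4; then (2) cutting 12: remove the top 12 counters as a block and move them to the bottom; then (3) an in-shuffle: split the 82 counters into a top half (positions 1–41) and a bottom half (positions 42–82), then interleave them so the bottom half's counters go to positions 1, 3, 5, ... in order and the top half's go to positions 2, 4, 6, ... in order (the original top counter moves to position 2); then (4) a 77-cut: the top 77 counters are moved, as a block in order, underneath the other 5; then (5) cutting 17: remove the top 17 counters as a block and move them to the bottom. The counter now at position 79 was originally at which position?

54

Undo the operations in reverse order, starting from position 79:
  undo op 5 (cut 17): 79 ← 14
  undo op 4 (cut 77): 14 ← 9
  undo op 3 (in-shuffle, from bottom half): 9 ← 46
  undo op 2 (cut 12): 46 ← 58
  undo op 1 (cut 78): 58 ← 54
So the counter at position 79 came from original position 54.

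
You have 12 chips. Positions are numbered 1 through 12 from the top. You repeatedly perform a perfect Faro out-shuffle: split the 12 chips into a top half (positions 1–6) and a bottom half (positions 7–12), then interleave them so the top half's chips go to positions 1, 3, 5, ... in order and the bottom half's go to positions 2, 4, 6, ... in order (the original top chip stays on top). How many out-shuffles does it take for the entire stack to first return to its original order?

10

The out-shuffle permutes the 12 positions with cycle lengths [1, 1, 10].
Every chip is home exactly when every cycle has completed a whole number of laps, i.e. after lcm(1, 10) = 10 out-shuffles.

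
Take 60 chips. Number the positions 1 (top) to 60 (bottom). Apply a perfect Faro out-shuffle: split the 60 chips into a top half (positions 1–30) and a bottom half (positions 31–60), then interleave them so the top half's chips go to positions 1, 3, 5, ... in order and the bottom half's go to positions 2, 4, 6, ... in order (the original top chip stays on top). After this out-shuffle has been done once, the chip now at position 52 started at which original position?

56

Work backwards from position 52, undoing one out-shuffle at a time:
52 ← 56
So the chip now at position 52 started at position 56.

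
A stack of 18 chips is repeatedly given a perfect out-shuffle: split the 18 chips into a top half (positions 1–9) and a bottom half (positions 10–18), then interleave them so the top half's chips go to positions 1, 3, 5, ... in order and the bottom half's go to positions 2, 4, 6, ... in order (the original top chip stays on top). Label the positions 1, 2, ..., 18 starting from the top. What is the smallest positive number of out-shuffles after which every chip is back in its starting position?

8

The out-shuffle permutes the 18 positions with cycle lengths [1, 1, 8, 8].
Every chip is home exactly when every cycle has completed a whole number of laps, i.e. after lcm(1, 8) = 8 out-shuffles.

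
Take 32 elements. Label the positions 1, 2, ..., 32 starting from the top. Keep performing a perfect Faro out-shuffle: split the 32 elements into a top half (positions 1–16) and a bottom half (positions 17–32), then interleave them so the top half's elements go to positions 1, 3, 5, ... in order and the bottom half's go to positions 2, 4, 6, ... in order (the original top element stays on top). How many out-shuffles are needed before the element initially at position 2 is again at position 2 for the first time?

5

Follow position 2 under repeated out-shuffles:
2 → 3 → 5 → 9 → 17 → 2
It first returns after 5 out-shuffles.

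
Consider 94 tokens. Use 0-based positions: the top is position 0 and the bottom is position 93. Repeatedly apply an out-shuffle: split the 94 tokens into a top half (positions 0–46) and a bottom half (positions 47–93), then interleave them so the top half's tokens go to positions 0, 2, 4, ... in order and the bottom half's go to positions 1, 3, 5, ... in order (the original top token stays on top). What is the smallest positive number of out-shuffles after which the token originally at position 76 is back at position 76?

Follow position 76 under repeated out-shuffles:
76 → 59 → 25 → 50 → 7 → 14 → 28 → 56 → 19 → 38 → 76
It first returns after 10 out-shuffles.

10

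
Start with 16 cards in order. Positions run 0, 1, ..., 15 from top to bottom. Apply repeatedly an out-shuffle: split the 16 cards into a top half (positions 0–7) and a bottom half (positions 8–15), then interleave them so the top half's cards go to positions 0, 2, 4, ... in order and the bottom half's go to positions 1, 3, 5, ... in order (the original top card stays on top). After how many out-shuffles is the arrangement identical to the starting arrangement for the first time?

The out-shuffle permutes the 16 positions with cycle lengths [1, 1, 2, 4, 4, 4].
Every card is home exactly when every cycle has completed a whole number of laps, i.e. after lcm(1, 2, 4) = 4 out-shuffles.

4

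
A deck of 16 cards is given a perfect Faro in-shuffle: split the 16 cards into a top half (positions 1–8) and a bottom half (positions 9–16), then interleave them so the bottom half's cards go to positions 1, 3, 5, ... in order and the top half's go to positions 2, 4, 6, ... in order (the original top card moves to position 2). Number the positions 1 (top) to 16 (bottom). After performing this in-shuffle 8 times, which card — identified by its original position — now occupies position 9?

Work backwards from position 9, undoing one in-shuffle at a time:
9 ← 13 ← 15 ← 16 ← 8 ← 4 ← 2 ← 1 ← 9
So the card now at position 9 started at position 9.

9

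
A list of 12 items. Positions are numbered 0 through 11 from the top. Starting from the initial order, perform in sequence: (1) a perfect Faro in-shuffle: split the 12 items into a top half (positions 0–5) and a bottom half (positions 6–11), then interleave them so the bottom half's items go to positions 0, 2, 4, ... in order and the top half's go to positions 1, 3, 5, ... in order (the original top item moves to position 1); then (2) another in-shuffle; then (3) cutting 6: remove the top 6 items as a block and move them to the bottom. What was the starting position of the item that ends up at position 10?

Undo the operations in reverse order, starting from position 10:
  undo op 3 (cut 6): 10 ← 4
  undo op 2 (in-shuffle, from bottom half): 4 ← 8
  undo op 1 (in-shuffle, from bottom half): 8 ← 10
So the item at position 10 came from original position 10.

10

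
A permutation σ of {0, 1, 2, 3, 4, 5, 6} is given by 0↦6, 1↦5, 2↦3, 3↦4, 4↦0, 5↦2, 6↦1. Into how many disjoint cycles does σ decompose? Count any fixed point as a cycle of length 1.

Cycle decomposition: (0 6 1 5 2 3 4).
1 cycle.

1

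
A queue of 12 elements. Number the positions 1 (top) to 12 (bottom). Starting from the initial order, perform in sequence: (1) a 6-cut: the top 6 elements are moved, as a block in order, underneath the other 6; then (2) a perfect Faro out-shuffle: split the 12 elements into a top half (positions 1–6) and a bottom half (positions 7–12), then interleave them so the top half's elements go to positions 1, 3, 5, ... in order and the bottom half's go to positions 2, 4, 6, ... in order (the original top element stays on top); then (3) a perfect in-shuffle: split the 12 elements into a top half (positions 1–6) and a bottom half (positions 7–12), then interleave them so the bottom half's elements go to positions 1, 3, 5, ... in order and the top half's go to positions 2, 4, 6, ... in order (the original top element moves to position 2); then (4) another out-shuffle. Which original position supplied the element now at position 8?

Undo the operations in reverse order, starting from position 8:
  undo op 4 (out-shuffle, from bottom half): 8 ← 10
  undo op 3 (in-shuffle, from top half): 10 ← 5
  undo op 2 (out-shuffle, from top half): 5 ← 3
  undo op 1 (cut 6): 3 ← 9
So the element at position 8 came from original position 9.

9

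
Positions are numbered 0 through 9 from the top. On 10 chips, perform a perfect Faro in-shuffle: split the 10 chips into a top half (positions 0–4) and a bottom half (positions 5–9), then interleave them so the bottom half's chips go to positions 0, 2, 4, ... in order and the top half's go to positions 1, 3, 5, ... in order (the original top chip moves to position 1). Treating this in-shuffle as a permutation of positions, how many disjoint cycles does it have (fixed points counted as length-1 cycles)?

1

Trace each unvisited position around until it returns:
(0 1 3 7 4 9 8 6 2 5)
1 cycle in total.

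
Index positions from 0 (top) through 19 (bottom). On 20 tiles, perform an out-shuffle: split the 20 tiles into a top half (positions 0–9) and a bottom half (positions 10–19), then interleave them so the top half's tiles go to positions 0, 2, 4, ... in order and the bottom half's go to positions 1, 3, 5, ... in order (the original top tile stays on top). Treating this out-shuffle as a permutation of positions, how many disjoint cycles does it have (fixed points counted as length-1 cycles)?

Trace each unvisited position around until it returns:
(0) (1 2 4 8 16 13 ... len 18) (19)
3 cycles in total.

3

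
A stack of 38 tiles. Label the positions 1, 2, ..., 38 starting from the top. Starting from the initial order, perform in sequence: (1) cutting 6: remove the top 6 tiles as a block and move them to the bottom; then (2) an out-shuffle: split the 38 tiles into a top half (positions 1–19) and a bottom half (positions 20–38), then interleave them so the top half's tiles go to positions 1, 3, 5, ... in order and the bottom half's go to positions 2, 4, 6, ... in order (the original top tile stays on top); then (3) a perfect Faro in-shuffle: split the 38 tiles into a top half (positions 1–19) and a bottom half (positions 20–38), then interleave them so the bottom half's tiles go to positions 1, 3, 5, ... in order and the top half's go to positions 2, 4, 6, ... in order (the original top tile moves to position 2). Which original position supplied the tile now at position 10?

9

Undo the operations in reverse order, starting from position 10:
  undo op 3 (in-shuffle, from top half): 10 ← 5
  undo op 2 (out-shuffle, from top half): 5 ← 3
  undo op 1 (cut 6): 3 ← 9
So the tile at position 10 came from original position 9.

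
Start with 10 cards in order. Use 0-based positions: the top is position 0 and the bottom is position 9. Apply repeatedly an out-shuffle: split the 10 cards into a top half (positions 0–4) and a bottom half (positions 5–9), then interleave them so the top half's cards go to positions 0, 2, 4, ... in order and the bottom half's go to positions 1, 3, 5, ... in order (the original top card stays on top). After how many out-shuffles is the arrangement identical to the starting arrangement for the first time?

6

The out-shuffle permutes the 10 positions with cycle lengths [1, 1, 2, 6].
Every card is home exactly when every cycle has completed a whole number of laps, i.e. after lcm(1, 2, 6) = 6 out-shuffles.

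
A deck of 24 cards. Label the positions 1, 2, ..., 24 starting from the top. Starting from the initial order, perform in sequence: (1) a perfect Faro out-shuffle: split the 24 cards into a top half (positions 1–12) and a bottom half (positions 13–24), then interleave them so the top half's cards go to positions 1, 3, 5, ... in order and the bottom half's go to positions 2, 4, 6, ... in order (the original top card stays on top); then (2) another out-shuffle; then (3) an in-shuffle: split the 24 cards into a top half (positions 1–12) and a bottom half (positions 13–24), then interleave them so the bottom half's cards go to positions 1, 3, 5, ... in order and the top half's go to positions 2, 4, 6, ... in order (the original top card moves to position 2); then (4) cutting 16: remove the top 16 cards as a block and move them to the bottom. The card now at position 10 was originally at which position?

1

Undo the operations in reverse order, starting from position 10:
  undo op 4 (cut 16): 10 ← 2
  undo op 3 (in-shuffle, from top half): 2 ← 1
  undo op 2 (out-shuffle, from top half): 1 ← 1
  undo op 1 (out-shuffle, from top half): 1 ← 1
So the card at position 10 came from original position 1.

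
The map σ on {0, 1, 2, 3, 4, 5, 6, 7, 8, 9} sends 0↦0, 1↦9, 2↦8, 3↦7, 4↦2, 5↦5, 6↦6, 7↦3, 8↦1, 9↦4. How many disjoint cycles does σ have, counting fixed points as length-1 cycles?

5

Cycle decomposition: (0) (1 9 4 2 8) (3 7) (5) (6).
5 cycles.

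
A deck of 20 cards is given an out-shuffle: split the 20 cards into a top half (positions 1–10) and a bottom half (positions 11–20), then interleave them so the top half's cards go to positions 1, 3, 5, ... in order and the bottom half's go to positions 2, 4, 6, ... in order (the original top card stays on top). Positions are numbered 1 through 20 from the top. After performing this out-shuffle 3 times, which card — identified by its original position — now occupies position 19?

Work backwards from position 19, undoing one out-shuffle at a time:
19 ← 10 ← 15 ← 8
So the card now at position 19 started at position 8.

8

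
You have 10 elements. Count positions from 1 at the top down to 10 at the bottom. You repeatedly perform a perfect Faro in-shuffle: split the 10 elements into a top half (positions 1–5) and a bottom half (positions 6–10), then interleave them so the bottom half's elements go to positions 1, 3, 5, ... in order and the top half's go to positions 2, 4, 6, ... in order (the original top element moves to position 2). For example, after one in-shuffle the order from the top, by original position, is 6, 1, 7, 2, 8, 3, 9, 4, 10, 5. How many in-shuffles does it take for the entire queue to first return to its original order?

The in-shuffle permutes the 10 positions with cycle lengths [10].
Every element is home exactly when every cycle has completed a whole number of laps, i.e. after lcm(10) = 10 in-shuffles.

10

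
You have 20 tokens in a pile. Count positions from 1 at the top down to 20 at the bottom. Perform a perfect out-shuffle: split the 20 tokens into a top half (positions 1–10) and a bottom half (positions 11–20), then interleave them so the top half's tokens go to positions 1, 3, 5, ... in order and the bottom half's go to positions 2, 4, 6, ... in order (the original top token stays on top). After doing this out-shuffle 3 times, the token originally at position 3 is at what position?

Track the token's position through each out-shuffle:
3 → 5 → 9 → 17

17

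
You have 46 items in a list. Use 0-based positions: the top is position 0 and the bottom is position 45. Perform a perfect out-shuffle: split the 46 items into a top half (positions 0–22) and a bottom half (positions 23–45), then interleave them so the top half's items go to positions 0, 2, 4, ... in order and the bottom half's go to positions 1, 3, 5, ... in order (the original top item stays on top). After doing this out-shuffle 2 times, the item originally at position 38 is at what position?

Track the item's position through each out-shuffle:
38 → 31 → 17

17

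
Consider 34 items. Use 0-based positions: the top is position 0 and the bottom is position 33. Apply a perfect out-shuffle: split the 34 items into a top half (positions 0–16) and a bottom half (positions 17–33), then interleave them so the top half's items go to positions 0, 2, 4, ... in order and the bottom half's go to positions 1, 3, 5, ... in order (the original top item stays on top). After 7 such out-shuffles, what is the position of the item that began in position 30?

Track the item's position through each out-shuffle:
30 → 27 → 21 → 9 → 18 → 3 → 6 → 12

12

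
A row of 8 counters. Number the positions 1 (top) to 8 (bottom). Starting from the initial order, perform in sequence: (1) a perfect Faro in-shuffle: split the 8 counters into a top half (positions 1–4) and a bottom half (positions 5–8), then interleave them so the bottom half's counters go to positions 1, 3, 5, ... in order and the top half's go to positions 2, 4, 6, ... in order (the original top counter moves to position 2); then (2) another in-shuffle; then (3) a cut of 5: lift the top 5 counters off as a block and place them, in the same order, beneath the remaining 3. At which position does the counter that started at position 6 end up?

Track the counter from position 6 forward through each operation:
  after op 1 (in-shuffle): 6 → 3
  after op 2 (in-shuffle): 3 → 6
  after op 3 (cut 5): 6 → 1

1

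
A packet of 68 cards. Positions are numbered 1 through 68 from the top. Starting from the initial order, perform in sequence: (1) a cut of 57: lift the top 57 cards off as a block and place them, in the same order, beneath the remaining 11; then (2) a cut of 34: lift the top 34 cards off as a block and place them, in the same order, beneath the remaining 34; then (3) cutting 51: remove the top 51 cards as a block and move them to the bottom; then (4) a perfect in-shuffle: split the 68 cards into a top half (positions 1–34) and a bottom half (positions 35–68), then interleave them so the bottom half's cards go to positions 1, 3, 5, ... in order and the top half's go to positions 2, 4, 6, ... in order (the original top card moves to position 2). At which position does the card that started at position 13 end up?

14

Track the card from position 13 forward through each operation:
  after op 1 (cut 57): 13 → 24
  after op 2 (cut 34): 24 → 58
  after op 3 (cut 51): 58 → 7
  after op 4 (in-shuffle): 7 → 14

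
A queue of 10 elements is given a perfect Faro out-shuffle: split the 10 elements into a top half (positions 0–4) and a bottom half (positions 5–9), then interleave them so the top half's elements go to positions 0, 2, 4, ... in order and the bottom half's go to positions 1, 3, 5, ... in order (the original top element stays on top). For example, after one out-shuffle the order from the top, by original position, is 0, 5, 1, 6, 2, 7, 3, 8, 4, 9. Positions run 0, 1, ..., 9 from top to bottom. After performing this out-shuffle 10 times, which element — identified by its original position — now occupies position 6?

Work backwards from position 6, undoing one out-shuffle at a time:
6 ← 3 ← 6 ← 3 ← 6 ← 3 ← 6 ← 3 ← 6 ← 3 ← 6
So the element now at position 6 started at position 6.

6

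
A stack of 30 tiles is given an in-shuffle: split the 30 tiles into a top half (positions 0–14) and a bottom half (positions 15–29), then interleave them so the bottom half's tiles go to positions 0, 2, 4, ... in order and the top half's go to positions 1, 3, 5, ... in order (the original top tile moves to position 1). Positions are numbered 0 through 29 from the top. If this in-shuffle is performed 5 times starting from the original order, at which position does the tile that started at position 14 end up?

Track the tile's position through each in-shuffle:
14 → 29 → 28 → 26 → 22 → 14

14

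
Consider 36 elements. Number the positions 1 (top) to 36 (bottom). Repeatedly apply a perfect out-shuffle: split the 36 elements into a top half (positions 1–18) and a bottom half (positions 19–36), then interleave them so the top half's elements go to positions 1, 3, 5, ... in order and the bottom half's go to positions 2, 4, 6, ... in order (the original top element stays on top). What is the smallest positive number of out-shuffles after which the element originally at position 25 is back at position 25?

Follow position 25 under repeated out-shuffles:
25 → 14 → 27 → 18 → 35 → 34 → 32 → 28 → 20 → 4 → 7 → 13 → 25
It first returns after 12 out-shuffles.

12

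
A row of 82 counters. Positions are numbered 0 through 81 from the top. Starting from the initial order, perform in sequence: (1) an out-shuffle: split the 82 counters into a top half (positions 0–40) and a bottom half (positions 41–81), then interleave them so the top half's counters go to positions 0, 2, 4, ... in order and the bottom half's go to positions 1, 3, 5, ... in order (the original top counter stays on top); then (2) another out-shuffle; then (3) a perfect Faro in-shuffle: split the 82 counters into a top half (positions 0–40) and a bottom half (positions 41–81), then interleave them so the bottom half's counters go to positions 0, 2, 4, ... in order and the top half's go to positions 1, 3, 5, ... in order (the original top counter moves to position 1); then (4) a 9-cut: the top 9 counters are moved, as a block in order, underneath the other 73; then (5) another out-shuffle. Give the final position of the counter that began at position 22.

Track the counter from position 22 forward through each operation:
  after op 1 (out-shuffle): 22 → 44
  after op 2 (out-shuffle): 44 → 7
  after op 3 (in-shuffle): 7 → 15
  after op 4 (cut 9): 15 → 6
  after op 5 (out-shuffle): 6 → 12

12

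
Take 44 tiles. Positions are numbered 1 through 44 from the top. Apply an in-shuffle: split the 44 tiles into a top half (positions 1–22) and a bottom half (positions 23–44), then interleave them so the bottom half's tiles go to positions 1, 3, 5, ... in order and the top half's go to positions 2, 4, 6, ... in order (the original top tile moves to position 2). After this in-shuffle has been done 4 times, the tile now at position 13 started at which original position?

Work backwards from position 13, undoing one in-shuffle at a time:
13 ← 29 ← 37 ← 41 ← 43
So the tile now at position 13 started at position 43.

43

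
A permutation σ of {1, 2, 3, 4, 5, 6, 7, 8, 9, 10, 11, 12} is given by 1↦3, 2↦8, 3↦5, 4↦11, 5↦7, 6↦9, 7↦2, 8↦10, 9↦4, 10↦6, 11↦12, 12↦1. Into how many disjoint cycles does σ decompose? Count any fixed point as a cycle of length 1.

1

Cycle decomposition: (1 3 5 7 2 8 10 6 9 4 11 12).
1 cycle.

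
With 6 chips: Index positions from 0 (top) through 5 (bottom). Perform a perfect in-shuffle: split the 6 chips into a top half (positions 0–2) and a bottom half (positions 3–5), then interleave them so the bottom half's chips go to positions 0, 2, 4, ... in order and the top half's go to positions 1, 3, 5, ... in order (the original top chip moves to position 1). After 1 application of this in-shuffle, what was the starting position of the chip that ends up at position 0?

3

Work backwards from position 0, undoing one in-shuffle at a time:
0 ← 3
So the chip now at position 0 started at position 3.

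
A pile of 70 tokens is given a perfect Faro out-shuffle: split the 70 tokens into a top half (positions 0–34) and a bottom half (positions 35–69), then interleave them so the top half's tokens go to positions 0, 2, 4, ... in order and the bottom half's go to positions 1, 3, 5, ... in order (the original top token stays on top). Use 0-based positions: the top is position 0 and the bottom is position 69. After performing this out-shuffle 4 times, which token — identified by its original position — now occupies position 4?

Work backwards from position 4, undoing one out-shuffle at a time:
4 ← 2 ← 1 ← 35 ← 52
So the token now at position 4 started at position 52.

52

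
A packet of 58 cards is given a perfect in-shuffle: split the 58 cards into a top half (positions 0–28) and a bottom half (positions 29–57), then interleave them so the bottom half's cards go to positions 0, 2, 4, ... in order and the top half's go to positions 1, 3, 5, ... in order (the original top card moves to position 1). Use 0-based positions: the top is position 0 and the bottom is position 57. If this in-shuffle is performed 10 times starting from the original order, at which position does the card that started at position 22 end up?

10

Track the card's position through each in-shuffle:
22 → 45 → 32 → 6 → 13 → 27 → 55 → 52 → 46 → 34 → 10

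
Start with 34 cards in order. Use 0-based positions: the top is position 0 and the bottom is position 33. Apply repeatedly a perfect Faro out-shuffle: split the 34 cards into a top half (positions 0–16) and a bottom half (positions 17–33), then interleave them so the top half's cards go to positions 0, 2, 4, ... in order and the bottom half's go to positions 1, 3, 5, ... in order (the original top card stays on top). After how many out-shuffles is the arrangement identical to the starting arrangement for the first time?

The out-shuffle permutes the 34 positions with cycle lengths [1, 1, 2, 10, 10, 10].
Every card is home exactly when every cycle has completed a whole number of laps, i.e. after lcm(1, 2, 10) = 10 out-shuffles.

10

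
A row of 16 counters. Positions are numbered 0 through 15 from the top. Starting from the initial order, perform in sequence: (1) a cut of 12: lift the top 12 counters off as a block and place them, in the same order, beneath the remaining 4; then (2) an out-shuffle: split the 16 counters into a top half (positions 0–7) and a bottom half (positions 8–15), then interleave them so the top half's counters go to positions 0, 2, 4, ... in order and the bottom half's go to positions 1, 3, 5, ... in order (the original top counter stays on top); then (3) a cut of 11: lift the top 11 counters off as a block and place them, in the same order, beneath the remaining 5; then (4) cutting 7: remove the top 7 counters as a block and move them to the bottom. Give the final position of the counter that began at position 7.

Track the counter from position 7 forward through each operation:
  after op 1 (cut 12): 7 → 11
  after op 2 (out-shuffle): 11 → 7
  after op 3 (cut 11): 7 → 12
  after op 4 (cut 7): 12 → 5

5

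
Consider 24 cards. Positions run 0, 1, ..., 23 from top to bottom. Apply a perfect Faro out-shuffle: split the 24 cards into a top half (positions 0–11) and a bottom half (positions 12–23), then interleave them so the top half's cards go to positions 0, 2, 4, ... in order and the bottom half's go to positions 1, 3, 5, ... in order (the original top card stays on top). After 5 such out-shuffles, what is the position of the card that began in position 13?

2

Track the card's position through each out-shuffle:
13 → 3 → 6 → 12 → 1 → 2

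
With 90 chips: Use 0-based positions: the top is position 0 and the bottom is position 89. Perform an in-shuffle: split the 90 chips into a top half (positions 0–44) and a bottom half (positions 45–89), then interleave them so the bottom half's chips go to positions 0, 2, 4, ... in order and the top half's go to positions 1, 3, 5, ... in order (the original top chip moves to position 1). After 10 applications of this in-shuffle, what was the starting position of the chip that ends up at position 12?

Work backwards from position 12, undoing one in-shuffle at a time:
12 ← 51 ← 25 ← 12 ← 51 ← 25 ← 12 ← 51 ← 25 ← 12 ← 51
So the chip now at position 12 started at position 51.

51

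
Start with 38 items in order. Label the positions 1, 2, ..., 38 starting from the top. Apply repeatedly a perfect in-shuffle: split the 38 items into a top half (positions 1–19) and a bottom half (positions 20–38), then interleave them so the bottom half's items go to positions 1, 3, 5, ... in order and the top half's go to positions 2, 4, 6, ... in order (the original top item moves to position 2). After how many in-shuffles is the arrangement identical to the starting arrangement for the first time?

The in-shuffle permutes the 38 positions with cycle lengths [2, 12, 12, 12].
Every item is home exactly when every cycle has completed a whole number of laps, i.e. after lcm(2, 12) = 12 in-shuffles.

12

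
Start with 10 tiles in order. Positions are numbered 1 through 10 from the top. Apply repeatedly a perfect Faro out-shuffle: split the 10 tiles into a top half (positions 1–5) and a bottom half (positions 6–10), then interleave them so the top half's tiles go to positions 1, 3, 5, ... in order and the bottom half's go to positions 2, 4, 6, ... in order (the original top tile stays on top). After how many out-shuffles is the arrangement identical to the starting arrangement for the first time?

The out-shuffle permutes the 10 positions with cycle lengths [1, 1, 2, 6].
Every tile is home exactly when every cycle has completed a whole number of laps, i.e. after lcm(1, 2, 6) = 6 out-shuffles.

6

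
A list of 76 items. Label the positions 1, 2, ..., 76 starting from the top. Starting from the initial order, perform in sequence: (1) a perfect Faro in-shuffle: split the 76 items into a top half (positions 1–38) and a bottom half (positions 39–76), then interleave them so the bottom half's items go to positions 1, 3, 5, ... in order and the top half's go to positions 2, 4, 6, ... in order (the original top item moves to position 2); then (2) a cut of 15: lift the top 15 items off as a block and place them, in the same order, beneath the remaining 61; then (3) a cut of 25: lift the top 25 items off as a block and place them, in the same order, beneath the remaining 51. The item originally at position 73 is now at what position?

Track the item from position 73 forward through each operation:
  after op 1 (in-shuffle): 73 → 69
  after op 2 (cut 15): 69 → 54
  after op 3 (cut 25): 54 → 29

29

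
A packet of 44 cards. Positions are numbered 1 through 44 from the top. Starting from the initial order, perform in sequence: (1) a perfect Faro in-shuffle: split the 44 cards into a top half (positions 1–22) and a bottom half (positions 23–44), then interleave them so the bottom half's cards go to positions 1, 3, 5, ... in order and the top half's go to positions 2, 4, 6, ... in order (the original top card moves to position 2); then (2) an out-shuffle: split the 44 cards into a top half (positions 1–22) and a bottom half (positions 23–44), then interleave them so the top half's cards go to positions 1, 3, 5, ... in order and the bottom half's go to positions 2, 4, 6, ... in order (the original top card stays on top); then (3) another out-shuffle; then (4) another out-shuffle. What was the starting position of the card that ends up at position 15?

Undo the operations in reverse order, starting from position 15:
  undo op 4 (out-shuffle, from top half): 15 ← 8
  undo op 3 (out-shuffle, from bottom half): 8 ← 26
  undo op 2 (out-shuffle, from bottom half): 26 ← 35
  undo op 1 (in-shuffle, from bottom half): 35 ← 40
So the card at position 15 came from original position 40.

40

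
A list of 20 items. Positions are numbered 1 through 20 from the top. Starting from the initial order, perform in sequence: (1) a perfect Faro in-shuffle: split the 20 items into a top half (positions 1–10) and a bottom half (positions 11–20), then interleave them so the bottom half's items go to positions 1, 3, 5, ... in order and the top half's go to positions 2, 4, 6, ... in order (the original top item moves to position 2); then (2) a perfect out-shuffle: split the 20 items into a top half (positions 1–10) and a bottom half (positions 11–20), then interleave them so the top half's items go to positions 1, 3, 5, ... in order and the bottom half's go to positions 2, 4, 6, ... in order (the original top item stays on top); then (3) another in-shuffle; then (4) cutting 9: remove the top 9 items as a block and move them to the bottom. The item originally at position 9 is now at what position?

2

Track the item from position 9 forward through each operation:
  after op 1 (in-shuffle): 9 → 18
  after op 2 (out-shuffle): 18 → 16
  after op 3 (in-shuffle): 16 → 11
  after op 4 (cut 9): 11 → 2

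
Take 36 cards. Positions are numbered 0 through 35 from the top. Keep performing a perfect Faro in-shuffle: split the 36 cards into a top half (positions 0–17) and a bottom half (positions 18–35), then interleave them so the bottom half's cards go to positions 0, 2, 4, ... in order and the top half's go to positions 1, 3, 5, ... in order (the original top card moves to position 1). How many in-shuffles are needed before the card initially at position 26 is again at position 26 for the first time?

Follow position 26 under repeated in-shuffles:
26 → 16 → 33 → 30 → 24 → 12 → 25 → 14 → ... → 26 (length 36)
It first returns after 36 in-shuffles.

36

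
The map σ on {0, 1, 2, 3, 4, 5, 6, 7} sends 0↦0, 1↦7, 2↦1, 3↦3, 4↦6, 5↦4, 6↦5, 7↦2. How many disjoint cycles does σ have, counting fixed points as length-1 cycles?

Cycle decomposition: (0) (1 7 2) (3) (4 6 5).
4 cycles.

4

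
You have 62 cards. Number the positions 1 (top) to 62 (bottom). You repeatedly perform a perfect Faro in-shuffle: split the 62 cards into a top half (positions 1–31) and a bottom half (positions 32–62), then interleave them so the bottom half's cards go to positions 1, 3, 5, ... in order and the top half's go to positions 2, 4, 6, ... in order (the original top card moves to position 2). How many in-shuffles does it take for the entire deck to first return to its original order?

The in-shuffle permutes the 62 positions with cycle lengths [2, 3, 3, 6, 6, 6, 6, 6, 6, 6, 6, 6].
Every card is home exactly when every cycle has completed a whole number of laps, i.e. after lcm(2, 3, 6) = 6 in-shuffles.

6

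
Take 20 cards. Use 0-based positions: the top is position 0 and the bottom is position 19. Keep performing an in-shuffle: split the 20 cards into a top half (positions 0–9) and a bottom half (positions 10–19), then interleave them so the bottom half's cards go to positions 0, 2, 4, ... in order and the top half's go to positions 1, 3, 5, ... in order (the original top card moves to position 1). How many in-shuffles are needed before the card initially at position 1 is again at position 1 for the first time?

Follow position 1 under repeated in-shuffles:
1 → 3 → 7 → 15 → 10 → 0 → 1
It first returns after 6 in-shuffles.

6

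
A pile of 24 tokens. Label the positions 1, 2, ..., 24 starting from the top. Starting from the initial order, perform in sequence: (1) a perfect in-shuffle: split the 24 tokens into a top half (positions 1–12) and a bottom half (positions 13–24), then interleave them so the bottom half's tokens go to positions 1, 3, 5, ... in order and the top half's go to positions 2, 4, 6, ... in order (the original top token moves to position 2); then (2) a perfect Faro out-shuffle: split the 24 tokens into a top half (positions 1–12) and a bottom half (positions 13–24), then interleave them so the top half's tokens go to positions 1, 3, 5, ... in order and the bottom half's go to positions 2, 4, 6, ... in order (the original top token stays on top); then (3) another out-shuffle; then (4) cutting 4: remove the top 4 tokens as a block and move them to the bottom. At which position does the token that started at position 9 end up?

19

Track the token from position 9 forward through each operation:
  after op 1 (in-shuffle): 9 → 18
  after op 2 (out-shuffle): 18 → 12
  after op 3 (out-shuffle): 12 → 23
  after op 4 (cut 4): 23 → 19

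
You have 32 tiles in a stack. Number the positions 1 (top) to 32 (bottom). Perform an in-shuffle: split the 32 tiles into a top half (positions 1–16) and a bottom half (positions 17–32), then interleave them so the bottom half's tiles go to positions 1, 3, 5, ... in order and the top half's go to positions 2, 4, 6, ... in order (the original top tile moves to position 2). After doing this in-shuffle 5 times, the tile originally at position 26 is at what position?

7

Track the tile's position through each in-shuffle:
26 → 19 → 5 → 10 → 20 → 7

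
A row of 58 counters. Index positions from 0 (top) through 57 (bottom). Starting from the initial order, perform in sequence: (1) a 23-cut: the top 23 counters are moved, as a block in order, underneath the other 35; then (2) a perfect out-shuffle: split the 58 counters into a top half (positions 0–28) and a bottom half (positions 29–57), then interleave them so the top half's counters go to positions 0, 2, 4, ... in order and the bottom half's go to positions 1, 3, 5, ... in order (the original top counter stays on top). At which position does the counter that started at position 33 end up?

20

Track the counter from position 33 forward through each operation:
  after op 1 (cut 23): 33 → 10
  after op 2 (out-shuffle): 10 → 20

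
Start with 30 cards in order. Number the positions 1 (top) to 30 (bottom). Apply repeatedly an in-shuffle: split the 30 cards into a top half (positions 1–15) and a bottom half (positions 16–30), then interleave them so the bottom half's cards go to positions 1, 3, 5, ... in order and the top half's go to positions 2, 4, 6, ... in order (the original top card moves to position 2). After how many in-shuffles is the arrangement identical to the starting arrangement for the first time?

5

The in-shuffle permutes the 30 positions with cycle lengths [5, 5, 5, 5, 5, 5].
Every card is home exactly when every cycle has completed a whole number of laps, i.e. after lcm(5) = 5 in-shuffles.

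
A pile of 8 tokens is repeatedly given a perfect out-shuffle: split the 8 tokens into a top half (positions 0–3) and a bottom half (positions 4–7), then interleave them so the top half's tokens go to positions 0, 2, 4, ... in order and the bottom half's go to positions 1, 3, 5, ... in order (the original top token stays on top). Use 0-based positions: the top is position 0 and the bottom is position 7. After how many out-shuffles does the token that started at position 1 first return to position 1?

Follow position 1 under repeated out-shuffles:
1 → 2 → 4 → 1
It first returns after 3 out-shuffles.

3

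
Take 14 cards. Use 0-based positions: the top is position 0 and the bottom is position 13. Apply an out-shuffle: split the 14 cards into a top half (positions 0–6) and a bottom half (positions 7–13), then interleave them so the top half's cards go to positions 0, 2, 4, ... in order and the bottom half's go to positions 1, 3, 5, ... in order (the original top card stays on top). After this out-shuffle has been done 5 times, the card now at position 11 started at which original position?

Work backwards from position 11, undoing one out-shuffle at a time:
11 ← 12 ← 6 ← 3 ← 8 ← 4
So the card now at position 11 started at position 4.

4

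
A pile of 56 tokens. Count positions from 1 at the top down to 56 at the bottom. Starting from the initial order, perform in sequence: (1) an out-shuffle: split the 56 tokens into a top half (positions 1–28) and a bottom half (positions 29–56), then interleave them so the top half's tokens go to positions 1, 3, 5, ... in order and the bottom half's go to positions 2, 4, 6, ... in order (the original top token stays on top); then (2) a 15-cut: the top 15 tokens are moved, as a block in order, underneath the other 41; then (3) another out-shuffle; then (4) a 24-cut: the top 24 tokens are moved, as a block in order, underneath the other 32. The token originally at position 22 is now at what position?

Track the token from position 22 forward through each operation:
  after op 1 (out-shuffle): 22 → 43
  after op 2 (cut 15): 43 → 28
  after op 3 (out-shuffle): 28 → 55
  after op 4 (cut 24): 55 → 31

31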